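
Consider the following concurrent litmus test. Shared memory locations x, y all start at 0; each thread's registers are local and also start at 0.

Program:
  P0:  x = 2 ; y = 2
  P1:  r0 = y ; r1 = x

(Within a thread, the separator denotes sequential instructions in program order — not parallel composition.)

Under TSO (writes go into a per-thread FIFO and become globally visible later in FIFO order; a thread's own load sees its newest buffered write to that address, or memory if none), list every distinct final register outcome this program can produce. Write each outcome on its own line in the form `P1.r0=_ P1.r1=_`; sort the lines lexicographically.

outcome vector order: (P1.r0,P1.r1)
|TSO outcomes| = 3

P1.r0=0 P1.r1=0
P1.r0=0 P1.r1=2
P1.r0=2 P1.r1=2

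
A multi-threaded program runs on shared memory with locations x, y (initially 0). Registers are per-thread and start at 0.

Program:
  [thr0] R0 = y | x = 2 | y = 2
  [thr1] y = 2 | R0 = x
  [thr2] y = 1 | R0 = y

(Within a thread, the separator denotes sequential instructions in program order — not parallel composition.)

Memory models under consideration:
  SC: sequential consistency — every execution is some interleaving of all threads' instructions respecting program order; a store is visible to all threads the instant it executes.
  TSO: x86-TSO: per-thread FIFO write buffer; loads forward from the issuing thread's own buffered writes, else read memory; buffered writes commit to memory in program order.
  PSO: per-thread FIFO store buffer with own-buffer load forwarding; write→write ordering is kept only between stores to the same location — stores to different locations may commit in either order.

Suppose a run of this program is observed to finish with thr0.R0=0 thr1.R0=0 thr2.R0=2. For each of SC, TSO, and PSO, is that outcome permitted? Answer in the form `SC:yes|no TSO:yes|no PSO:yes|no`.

outcome vector order: (thr0.R0,thr1.R0,thr2.R0)
SC: 12 outcomes — {001 002 021 022 101 102 121 122 201 202 221 222}
TSO: 12 outcomes — {001 002 021 022 101 102 121 122 201 202 221 222}
PSO: 12 outcomes — {001 002 021 022 101 102 121 122 201 202 221 222}
target 002 ∈ {SC,TSO,PSO}

SC:yes TSO:yes PSO:yes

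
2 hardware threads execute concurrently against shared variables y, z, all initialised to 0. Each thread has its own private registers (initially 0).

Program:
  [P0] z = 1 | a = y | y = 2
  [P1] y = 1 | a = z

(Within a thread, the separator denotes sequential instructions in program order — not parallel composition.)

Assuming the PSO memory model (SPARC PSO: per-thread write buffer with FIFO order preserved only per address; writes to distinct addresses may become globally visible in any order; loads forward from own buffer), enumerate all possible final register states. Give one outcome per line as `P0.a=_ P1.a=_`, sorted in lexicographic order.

P0.a=0 P1.a=0
P0.a=0 P1.a=1
P0.a=1 P1.a=0
P0.a=1 P1.a=1

outcome vector order: (P0.a,P1.a)
|PSO outcomes| = 4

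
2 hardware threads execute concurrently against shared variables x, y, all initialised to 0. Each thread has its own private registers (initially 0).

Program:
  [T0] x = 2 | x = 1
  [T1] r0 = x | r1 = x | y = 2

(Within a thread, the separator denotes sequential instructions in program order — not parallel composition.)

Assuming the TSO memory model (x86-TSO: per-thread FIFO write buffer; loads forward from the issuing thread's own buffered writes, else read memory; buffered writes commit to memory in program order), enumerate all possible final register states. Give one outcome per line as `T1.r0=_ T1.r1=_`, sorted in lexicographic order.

T1.r0=0 T1.r1=0
T1.r0=0 T1.r1=1
T1.r0=0 T1.r1=2
T1.r0=1 T1.r1=1
T1.r0=2 T1.r1=1
T1.r0=2 T1.r1=2

outcome vector order: (T1.r0,T1.r1)
|TSO outcomes| = 6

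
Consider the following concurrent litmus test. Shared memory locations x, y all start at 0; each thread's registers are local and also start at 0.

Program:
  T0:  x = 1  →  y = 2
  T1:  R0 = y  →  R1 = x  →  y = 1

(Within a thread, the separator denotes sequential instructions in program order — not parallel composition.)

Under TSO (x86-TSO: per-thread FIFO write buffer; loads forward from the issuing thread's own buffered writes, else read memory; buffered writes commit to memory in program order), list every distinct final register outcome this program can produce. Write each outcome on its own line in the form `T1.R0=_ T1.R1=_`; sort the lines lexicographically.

outcome vector order: (T1.R0,T1.R1)
|TSO outcomes| = 3

T1.R0=0 T1.R1=0
T1.R0=0 T1.R1=1
T1.R0=2 T1.R1=1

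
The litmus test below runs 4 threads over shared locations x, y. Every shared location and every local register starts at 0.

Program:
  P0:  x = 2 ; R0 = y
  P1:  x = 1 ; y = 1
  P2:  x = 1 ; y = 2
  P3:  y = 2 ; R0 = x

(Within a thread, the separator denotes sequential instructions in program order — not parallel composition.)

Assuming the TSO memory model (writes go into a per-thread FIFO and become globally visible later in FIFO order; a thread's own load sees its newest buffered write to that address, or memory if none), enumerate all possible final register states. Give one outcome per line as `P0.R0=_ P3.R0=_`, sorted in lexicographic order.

P0.R0=0 P3.R0=0
P0.R0=0 P3.R0=1
P0.R0=0 P3.R0=2
P0.R0=1 P3.R0=0
P0.R0=1 P3.R0=1
P0.R0=1 P3.R0=2
P0.R0=2 P3.R0=0
P0.R0=2 P3.R0=1
P0.R0=2 P3.R0=2

outcome vector order: (P0.R0,P3.R0)
|TSO outcomes| = 9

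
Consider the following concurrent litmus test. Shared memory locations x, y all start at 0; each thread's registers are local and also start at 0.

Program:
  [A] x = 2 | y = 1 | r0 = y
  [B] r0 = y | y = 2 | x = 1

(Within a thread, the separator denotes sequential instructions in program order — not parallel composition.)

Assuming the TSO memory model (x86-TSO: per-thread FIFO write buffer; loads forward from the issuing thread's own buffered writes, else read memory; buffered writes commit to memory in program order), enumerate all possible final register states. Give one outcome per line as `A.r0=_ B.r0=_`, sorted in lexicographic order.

outcome vector order: (A.r0,B.r0)
|TSO outcomes| = 4

A.r0=1 B.r0=0
A.r0=1 B.r0=1
A.r0=2 B.r0=0
A.r0=2 B.r0=1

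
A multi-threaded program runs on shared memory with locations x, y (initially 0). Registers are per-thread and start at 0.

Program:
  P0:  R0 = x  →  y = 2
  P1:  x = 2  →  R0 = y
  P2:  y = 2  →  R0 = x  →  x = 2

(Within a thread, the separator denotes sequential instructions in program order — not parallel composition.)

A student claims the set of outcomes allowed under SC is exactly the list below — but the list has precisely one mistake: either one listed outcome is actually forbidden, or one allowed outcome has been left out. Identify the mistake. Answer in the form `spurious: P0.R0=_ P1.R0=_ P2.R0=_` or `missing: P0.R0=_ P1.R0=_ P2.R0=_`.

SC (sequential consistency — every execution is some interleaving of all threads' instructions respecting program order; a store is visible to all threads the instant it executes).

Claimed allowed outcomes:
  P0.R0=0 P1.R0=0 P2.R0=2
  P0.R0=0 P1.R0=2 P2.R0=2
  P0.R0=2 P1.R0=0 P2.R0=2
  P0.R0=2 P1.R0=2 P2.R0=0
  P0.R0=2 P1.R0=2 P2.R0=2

outcome vector order: (P0.R0,P1.R0,P2.R0)
under SC → 0/0/2; 0/2/0; 0/2/2; 2/0/2; 2/2/0; 2/2/2
SC∖claimed = {0/2/0}

missing: P0.R0=0 P1.R0=2 P2.R0=0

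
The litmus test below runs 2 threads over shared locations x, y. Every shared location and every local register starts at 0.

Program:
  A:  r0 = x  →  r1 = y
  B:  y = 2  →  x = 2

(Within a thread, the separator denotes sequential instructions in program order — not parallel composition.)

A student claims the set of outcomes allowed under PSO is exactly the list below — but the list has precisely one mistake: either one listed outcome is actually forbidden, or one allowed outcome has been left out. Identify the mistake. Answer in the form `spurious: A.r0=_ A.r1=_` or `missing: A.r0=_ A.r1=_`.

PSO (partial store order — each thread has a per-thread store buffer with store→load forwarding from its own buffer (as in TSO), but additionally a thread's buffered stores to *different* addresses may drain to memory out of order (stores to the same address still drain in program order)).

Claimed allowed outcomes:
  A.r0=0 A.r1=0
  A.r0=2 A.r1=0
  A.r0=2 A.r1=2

outcome vector order: (A.r0,A.r1)
PSO (4): <0 0>; <0 2>; <2 0>; <2 2>
PSO∖claimed = {<0 2>}

missing: A.r0=0 A.r1=2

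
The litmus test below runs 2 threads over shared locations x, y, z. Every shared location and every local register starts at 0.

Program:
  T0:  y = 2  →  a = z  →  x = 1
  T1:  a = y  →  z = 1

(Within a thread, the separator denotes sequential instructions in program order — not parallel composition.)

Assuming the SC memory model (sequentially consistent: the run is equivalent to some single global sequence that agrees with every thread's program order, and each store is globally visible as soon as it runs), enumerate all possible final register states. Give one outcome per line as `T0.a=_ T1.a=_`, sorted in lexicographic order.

T0.a=0 T1.a=0
T0.a=0 T1.a=2
T0.a=1 T1.a=0
T0.a=1 T1.a=2

outcome vector order: (T0.a,T1.a)
|SC outcomes| = 4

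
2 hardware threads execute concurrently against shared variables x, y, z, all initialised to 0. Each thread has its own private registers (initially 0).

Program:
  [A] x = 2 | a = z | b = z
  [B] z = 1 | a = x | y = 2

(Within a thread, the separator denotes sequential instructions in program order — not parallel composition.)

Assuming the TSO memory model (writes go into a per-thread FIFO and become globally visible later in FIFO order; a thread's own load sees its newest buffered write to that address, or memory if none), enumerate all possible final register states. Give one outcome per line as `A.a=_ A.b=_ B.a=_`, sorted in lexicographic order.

A.a=0 A.b=0 B.a=0
A.a=0 A.b=0 B.a=2
A.a=0 A.b=1 B.a=0
A.a=0 A.b=1 B.a=2
A.a=1 A.b=1 B.a=0
A.a=1 A.b=1 B.a=2

outcome vector order: (A.a,A.b,B.a)
|TSO outcomes| = 6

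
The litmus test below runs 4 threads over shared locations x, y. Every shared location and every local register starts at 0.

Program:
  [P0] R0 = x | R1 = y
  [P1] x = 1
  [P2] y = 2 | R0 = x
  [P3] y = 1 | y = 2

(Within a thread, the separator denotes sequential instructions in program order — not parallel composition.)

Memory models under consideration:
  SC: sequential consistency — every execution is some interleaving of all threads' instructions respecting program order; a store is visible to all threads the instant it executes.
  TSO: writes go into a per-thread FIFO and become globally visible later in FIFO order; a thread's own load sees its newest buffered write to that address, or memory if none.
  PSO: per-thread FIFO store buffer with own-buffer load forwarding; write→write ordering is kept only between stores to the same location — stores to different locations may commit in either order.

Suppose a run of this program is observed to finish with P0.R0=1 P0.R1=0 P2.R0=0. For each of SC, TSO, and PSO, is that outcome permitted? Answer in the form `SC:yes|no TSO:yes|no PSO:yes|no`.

outcome vector order: (P0.R0,P0.R1,P2.R0)
SC: 11 outcomes — {(0,0,0), (0,0,1), (0,1,0), (0,1,1), (0,2,0), (0,2,1), (1,0,1), (1,1,0), (1,1,1), (1,2,0), (1,2,1)}
TSO: 12 outcomes — {(0,0,0), (0,0,1), (0,1,0), (0,1,1), (0,2,0), (0,2,1), (1,0,0), (1,0,1), (1,1,0), (1,1,1), (1,2,0), (1,2,1)}
PSO: 12 outcomes — {(0,0,0), (0,0,1), (0,1,0), (0,1,1), (0,2,0), (0,2,1), (1,0,0), (1,0,1), (1,1,0), (1,1,1), (1,2,0), (1,2,1)}
target (1,0,0) ∈ {TSO,PSO}

SC:no TSO:yes PSO:yes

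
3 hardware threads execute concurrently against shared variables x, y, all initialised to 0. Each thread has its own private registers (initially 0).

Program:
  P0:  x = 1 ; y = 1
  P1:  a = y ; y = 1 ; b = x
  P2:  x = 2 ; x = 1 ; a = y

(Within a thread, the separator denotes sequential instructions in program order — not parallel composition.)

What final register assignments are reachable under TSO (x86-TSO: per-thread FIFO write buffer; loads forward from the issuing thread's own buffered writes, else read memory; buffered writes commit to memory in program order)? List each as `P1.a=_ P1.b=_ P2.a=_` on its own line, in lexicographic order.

outcome vector order: (P1.a,P1.b,P2.a)
|TSO outcomes| = 10

P1.a=0 P1.b=0 P2.a=0
P1.a=0 P1.b=0 P2.a=1
P1.a=0 P1.b=1 P2.a=0
P1.a=0 P1.b=1 P2.a=1
P1.a=0 P1.b=2 P2.a=0
P1.a=0 P1.b=2 P2.a=1
P1.a=1 P1.b=1 P2.a=0
P1.a=1 P1.b=1 P2.a=1
P1.a=1 P1.b=2 P2.a=0
P1.a=1 P1.b=2 P2.a=1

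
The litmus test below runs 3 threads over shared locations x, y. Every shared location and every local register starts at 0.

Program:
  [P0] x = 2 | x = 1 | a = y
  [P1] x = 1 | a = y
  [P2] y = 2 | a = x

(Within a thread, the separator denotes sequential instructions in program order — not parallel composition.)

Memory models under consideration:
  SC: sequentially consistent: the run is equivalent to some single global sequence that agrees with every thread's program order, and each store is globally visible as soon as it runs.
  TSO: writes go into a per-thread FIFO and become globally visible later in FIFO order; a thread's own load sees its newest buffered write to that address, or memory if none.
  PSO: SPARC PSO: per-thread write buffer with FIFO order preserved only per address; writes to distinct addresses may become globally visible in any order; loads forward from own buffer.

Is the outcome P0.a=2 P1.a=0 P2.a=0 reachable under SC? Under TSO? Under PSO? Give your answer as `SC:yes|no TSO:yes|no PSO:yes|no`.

SC:no TSO:yes PSO:yes

outcome vector order: (P0.a,P1.a,P2.a)
SC (7): 001; 021; 201; 202; 220; 221; 222
TSO (12): 000; 001; 002; 020; 021; 022; 200; 201; 202; 220; 221; 222
PSO (12): 000; 001; 002; 020; 021; 022; 200; 201; 202; 220; 221; 222
target 200 ∈ {TSO,PSO}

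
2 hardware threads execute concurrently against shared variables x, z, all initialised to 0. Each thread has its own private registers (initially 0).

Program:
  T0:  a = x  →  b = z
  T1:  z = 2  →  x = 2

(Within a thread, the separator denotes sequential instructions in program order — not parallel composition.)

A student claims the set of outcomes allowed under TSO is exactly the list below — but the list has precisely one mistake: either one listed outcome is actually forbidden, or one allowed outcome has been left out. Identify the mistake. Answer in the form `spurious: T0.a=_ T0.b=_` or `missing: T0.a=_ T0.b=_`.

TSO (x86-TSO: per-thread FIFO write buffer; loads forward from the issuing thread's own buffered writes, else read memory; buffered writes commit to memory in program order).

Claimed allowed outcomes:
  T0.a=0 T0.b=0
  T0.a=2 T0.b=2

missing: T0.a=0 T0.b=2

outcome vector order: (T0.a,T0.b)
TSO: 3 outcomes — {00; 02; 22}
TSO∖claimed = {02}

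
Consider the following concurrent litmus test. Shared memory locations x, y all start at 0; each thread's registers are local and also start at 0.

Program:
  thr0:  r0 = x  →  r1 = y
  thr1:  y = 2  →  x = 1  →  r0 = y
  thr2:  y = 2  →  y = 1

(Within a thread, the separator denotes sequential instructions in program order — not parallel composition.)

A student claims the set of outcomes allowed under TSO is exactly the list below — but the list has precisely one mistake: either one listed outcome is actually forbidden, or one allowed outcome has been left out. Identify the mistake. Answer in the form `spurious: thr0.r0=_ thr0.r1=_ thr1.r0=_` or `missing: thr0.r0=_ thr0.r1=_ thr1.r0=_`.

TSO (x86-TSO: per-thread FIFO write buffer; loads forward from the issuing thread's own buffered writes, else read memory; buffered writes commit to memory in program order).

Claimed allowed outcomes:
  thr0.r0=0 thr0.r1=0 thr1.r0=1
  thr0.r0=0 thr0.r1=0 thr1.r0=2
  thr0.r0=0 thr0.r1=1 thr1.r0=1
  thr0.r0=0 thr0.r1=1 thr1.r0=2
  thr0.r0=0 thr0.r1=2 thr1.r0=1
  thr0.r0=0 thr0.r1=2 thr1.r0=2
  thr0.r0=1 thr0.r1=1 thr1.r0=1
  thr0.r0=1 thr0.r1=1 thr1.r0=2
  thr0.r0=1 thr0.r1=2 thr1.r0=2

outcome vector order: (thr0.r0,thr0.r1,thr1.r0)
TSO (10): <0 0 1>, <0 0 2>, <0 1 1>, <0 1 2>, <0 2 1>, <0 2 2>, <1 1 1>, <1 1 2>, <1 2 1>, <1 2 2>
TSO∖claimed = {<1 2 1>}

missing: thr0.r0=1 thr0.r1=2 thr1.r0=1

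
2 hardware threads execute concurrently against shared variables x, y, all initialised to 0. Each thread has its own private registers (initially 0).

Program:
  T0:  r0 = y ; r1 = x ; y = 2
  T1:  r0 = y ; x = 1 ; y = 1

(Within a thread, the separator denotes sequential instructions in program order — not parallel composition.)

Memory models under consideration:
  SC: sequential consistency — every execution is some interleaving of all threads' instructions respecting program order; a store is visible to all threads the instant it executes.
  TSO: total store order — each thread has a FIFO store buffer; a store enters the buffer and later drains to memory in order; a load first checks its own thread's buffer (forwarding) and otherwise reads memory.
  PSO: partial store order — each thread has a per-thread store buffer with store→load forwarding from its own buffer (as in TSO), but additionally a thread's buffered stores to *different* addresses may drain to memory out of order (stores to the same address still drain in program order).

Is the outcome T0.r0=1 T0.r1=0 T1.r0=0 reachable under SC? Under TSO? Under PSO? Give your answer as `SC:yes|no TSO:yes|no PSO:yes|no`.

SC:no TSO:no PSO:yes

outcome vector order: (T0.r0,T0.r1,T1.r0)
SC (4): <0 0 0> <0 0 2> <0 1 0> <1 1 0>
TSO (4): <0 0 0> <0 0 2> <0 1 0> <1 1 0>
PSO (5): <0 0 0> <0 0 2> <0 1 0> <1 0 0> <1 1 0>
target <1 0 0> ∈ {PSO}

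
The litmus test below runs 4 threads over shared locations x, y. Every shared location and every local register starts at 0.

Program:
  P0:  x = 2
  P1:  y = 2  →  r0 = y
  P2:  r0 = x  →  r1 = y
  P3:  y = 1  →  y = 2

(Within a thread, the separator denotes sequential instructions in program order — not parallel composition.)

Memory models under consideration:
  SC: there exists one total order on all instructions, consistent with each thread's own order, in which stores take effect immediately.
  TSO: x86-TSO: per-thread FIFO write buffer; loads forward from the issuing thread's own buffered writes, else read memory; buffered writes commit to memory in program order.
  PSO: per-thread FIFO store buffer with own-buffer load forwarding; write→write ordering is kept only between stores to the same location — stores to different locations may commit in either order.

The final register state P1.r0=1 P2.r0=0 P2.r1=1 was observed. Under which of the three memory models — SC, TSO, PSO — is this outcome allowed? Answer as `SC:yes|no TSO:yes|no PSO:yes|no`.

SC:yes TSO:yes PSO:yes

outcome vector order: (P1.r0,P2.r0,P2.r1)
under SC → 100, 101, 102, 120, 121, 122, 200, 201, 202, 220, 221, 222
under TSO → 100, 101, 102, 120, 121, 122, 200, 201, 202, 220, 221, 222
under PSO → 100, 101, 102, 120, 121, 122, 200, 201, 202, 220, 221, 222
target 101 ∈ {SC,TSO,PSO}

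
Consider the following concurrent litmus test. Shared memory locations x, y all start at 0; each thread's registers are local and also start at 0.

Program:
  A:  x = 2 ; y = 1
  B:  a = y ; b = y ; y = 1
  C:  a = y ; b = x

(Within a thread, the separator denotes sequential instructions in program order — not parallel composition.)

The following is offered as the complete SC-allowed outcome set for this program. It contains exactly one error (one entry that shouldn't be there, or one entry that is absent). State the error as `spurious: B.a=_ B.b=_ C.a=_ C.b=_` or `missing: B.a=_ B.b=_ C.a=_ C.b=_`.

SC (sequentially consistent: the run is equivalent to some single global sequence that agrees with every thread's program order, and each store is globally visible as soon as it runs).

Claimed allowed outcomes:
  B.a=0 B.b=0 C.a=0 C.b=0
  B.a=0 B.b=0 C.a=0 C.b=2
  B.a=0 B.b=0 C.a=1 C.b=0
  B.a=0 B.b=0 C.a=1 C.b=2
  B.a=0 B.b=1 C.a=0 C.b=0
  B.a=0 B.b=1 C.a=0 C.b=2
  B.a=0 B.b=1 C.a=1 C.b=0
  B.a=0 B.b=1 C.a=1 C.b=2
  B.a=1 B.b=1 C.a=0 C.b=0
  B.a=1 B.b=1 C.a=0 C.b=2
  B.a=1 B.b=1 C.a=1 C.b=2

outcome vector order: (B.a,B.b,C.a,C.b)
SC: 10 outcomes — {<0 0 0 0>, <0 0 0 2>, <0 0 1 0>, <0 0 1 2>, <0 1 0 0>, <0 1 0 2>, <0 1 1 2>, <1 1 0 0>, <1 1 0 2>, <1 1 1 2>}
claimed∖SC = {<0 1 1 0>}

spurious: B.a=0 B.b=1 C.a=1 C.b=0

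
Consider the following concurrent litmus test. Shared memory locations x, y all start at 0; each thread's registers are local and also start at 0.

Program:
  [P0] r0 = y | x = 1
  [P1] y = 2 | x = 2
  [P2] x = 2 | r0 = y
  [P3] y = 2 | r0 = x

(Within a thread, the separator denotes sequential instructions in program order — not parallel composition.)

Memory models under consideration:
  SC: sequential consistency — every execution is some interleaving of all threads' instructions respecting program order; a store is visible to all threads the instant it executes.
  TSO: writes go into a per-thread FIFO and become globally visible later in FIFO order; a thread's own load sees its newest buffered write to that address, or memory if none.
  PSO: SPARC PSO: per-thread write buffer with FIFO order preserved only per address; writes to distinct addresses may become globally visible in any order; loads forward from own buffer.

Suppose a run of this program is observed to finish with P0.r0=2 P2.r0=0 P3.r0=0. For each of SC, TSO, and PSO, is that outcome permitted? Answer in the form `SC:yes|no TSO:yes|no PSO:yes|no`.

outcome vector order: (P0.r0,P2.r0,P3.r0)
[SC] allowed = {0/0/1; 0/0/2; 0/2/0; 0/2/1; 0/2/2; 2/0/1; 2/0/2; 2/2/0; 2/2/1; 2/2/2}
[TSO] allowed = {0/0/0; 0/0/1; 0/0/2; 0/2/0; 0/2/1; 0/2/2; 2/0/0; 2/0/1; 2/0/2; 2/2/0; 2/2/1; 2/2/2}
[PSO] allowed = {0/0/0; 0/0/1; 0/0/2; 0/2/0; 0/2/1; 0/2/2; 2/0/0; 2/0/1; 2/0/2; 2/2/0; 2/2/1; 2/2/2}
target 2/0/0 ∈ {TSO,PSO}

SC:no TSO:yes PSO:yes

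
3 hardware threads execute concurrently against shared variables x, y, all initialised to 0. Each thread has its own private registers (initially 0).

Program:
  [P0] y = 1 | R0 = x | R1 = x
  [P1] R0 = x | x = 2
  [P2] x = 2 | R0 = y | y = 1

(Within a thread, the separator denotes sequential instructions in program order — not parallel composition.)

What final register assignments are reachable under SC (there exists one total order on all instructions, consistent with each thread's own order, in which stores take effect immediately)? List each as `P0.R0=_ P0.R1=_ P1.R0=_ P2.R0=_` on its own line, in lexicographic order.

P0.R0=0 P0.R1=0 P1.R0=0 P2.R0=1
P0.R0=0 P0.R1=0 P1.R0=2 P2.R0=1
P0.R0=0 P0.R1=2 P1.R0=0 P2.R0=1
P0.R0=0 P0.R1=2 P1.R0=2 P2.R0=1
P0.R0=2 P0.R1=2 P1.R0=0 P2.R0=0
P0.R0=2 P0.R1=2 P1.R0=0 P2.R0=1
P0.R0=2 P0.R1=2 P1.R0=2 P2.R0=0
P0.R0=2 P0.R1=2 P1.R0=2 P2.R0=1

outcome vector order: (P0.R0,P0.R1,P1.R0,P2.R0)
|SC outcomes| = 8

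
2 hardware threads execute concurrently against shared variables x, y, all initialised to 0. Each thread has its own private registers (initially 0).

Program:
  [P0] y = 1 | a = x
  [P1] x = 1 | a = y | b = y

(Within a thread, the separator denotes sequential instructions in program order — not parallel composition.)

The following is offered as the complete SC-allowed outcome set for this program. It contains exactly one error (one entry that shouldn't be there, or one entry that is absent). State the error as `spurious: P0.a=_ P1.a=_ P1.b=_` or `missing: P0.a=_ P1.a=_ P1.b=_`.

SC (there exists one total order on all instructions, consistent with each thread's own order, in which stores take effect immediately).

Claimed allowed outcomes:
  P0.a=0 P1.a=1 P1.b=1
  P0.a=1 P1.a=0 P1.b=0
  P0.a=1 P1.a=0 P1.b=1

outcome vector order: (P0.a,P1.a,P1.b)
SC: 4 outcomes — {(0,1,1) (1,0,0) (1,0,1) (1,1,1)}
SC∖claimed = {(1,1,1)}

missing: P0.a=1 P1.a=1 P1.b=1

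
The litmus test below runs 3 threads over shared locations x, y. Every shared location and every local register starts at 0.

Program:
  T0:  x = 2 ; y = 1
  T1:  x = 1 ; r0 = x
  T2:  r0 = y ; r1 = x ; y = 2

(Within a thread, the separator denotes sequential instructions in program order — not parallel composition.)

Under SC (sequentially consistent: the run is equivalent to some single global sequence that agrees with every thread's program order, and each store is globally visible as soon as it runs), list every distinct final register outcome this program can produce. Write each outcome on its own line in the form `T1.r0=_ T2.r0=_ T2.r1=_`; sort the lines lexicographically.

outcome vector order: (T1.r0,T2.r0,T2.r1)
|SC outcomes| = 9

T1.r0=1 T2.r0=0 T2.r1=0
T1.r0=1 T2.r0=0 T2.r1=1
T1.r0=1 T2.r0=0 T2.r1=2
T1.r0=1 T2.r0=1 T2.r1=1
T1.r0=1 T2.r0=1 T2.r1=2
T1.r0=2 T2.r0=0 T2.r1=0
T1.r0=2 T2.r0=0 T2.r1=1
T1.r0=2 T2.r0=0 T2.r1=2
T1.r0=2 T2.r0=1 T2.r1=2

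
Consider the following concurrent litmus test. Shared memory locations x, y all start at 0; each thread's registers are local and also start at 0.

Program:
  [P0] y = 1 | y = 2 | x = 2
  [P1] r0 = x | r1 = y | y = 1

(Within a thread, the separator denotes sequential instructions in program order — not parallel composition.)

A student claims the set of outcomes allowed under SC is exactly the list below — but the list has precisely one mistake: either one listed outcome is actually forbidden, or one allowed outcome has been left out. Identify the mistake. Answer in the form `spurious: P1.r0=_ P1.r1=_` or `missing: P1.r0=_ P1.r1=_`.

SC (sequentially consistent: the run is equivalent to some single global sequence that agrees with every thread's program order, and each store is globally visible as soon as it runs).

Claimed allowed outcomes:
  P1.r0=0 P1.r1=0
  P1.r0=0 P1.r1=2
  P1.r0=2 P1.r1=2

missing: P1.r0=0 P1.r1=1

outcome vector order: (P1.r0,P1.r1)
SC (4): 0/0, 0/1, 0/2, 2/2
SC∖claimed = {0/1}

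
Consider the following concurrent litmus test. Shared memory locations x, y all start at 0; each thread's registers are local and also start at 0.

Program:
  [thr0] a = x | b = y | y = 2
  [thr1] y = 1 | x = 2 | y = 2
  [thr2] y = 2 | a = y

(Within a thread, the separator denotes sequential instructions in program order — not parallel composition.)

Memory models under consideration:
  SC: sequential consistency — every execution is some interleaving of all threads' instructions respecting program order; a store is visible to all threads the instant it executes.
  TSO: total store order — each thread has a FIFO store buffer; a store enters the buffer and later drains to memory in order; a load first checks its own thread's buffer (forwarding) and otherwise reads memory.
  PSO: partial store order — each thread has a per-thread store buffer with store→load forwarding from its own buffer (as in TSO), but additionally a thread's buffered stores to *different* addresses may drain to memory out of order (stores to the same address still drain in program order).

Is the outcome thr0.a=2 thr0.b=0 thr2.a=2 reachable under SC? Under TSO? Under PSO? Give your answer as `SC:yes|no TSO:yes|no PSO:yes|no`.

outcome vector order: (thr0.a,thr0.b,thr2.a)
SC (10): <0 0 1> <0 0 2> <0 1 1> <0 1 2> <0 2 1> <0 2 2> <2 1 1> <2 1 2> <2 2 1> <2 2 2>
TSO (10): <0 0 1> <0 0 2> <0 1 1> <0 1 2> <0 2 1> <0 2 2> <2 1 1> <2 1 2> <2 2 1> <2 2 2>
PSO (12): <0 0 1> <0 0 2> <0 1 1> <0 1 2> <0 2 1> <0 2 2> <2 0 1> <2 0 2> <2 1 1> <2 1 2> <2 2 1> <2 2 2>
target <2 0 2> ∈ {PSO}

SC:no TSO:no PSO:yes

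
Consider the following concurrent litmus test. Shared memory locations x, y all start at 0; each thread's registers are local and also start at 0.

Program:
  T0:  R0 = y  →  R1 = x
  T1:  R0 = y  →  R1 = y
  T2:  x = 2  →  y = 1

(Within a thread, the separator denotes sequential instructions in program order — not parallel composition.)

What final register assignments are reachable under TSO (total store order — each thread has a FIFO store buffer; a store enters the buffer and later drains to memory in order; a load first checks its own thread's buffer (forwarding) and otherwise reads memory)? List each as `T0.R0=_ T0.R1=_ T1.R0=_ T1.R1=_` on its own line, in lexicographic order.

outcome vector order: (T0.R0,T0.R1,T1.R0,T1.R1)
|TSO outcomes| = 9

T0.R0=0 T0.R1=0 T1.R0=0 T1.R1=0
T0.R0=0 T0.R1=0 T1.R0=0 T1.R1=1
T0.R0=0 T0.R1=0 T1.R0=1 T1.R1=1
T0.R0=0 T0.R1=2 T1.R0=0 T1.R1=0
T0.R0=0 T0.R1=2 T1.R0=0 T1.R1=1
T0.R0=0 T0.R1=2 T1.R0=1 T1.R1=1
T0.R0=1 T0.R1=2 T1.R0=0 T1.R1=0
T0.R0=1 T0.R1=2 T1.R0=0 T1.R1=1
T0.R0=1 T0.R1=2 T1.R0=1 T1.R1=1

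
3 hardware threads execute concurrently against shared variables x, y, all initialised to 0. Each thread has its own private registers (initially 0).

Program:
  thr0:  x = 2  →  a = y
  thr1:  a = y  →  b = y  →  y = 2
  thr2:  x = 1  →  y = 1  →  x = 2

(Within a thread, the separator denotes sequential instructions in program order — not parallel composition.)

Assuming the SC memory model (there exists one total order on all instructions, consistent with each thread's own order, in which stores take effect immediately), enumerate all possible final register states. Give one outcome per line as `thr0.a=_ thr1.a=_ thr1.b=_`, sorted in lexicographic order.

thr0.a=0 thr1.a=0 thr1.b=0
thr0.a=0 thr1.a=0 thr1.b=1
thr0.a=0 thr1.a=1 thr1.b=1
thr0.a=1 thr1.a=0 thr1.b=0
thr0.a=1 thr1.a=0 thr1.b=1
thr0.a=1 thr1.a=1 thr1.b=1
thr0.a=2 thr1.a=0 thr1.b=0
thr0.a=2 thr1.a=0 thr1.b=1
thr0.a=2 thr1.a=1 thr1.b=1

outcome vector order: (thr0.a,thr1.a,thr1.b)
|SC outcomes| = 9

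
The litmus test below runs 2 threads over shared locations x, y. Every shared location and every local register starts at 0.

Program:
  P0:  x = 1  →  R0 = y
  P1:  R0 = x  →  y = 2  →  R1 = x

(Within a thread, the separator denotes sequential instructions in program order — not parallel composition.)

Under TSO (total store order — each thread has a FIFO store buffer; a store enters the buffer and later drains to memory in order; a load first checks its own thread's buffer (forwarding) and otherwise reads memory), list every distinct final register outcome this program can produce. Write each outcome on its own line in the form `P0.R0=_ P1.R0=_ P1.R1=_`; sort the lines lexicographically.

P0.R0=0 P1.R0=0 P1.R1=0
P0.R0=0 P1.R0=0 P1.R1=1
P0.R0=0 P1.R0=1 P1.R1=1
P0.R0=2 P1.R0=0 P1.R1=0
P0.R0=2 P1.R0=0 P1.R1=1
P0.R0=2 P1.R0=1 P1.R1=1

outcome vector order: (P0.R0,P1.R0,P1.R1)
|TSO outcomes| = 6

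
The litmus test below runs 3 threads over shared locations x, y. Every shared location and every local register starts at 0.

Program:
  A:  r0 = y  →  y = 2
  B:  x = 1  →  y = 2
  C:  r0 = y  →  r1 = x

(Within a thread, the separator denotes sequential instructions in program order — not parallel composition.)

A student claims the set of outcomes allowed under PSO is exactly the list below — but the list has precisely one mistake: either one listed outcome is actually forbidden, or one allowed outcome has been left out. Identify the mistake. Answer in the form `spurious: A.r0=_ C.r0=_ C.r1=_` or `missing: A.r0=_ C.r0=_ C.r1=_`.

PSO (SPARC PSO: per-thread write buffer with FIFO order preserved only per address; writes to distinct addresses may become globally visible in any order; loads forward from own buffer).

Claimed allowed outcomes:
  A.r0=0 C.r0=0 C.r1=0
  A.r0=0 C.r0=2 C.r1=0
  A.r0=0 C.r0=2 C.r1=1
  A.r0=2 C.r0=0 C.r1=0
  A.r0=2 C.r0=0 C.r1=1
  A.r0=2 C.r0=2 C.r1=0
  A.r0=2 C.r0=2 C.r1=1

outcome vector order: (A.r0,C.r0,C.r1)
under PSO → 0/0/0; 0/0/1; 0/2/0; 0/2/1; 2/0/0; 2/0/1; 2/2/0; 2/2/1
PSO∖claimed = {0/0/1}

missing: A.r0=0 C.r0=0 C.r1=1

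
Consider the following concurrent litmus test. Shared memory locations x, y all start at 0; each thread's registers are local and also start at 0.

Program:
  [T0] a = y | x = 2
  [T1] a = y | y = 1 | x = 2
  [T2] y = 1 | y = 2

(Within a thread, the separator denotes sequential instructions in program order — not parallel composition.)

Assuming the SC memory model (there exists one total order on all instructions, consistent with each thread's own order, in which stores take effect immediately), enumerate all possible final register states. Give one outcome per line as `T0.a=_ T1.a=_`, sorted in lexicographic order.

outcome vector order: (T0.a,T1.a)
|SC outcomes| = 9

T0.a=0 T1.a=0
T0.a=0 T1.a=1
T0.a=0 T1.a=2
T0.a=1 T1.a=0
T0.a=1 T1.a=1
T0.a=1 T1.a=2
T0.a=2 T1.a=0
T0.a=2 T1.a=1
T0.a=2 T1.a=2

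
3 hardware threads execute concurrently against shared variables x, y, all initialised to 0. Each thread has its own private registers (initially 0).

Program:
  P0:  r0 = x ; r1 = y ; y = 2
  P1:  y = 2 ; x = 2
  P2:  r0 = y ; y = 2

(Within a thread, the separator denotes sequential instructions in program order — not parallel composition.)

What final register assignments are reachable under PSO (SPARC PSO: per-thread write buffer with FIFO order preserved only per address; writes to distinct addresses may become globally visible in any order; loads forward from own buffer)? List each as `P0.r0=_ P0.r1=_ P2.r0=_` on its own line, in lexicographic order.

P0.r0=0 P0.r1=0 P2.r0=0
P0.r0=0 P0.r1=0 P2.r0=2
P0.r0=0 P0.r1=2 P2.r0=0
P0.r0=0 P0.r1=2 P2.r0=2
P0.r0=2 P0.r1=0 P2.r0=0
P0.r0=2 P0.r1=0 P2.r0=2
P0.r0=2 P0.r1=2 P2.r0=0
P0.r0=2 P0.r1=2 P2.r0=2

outcome vector order: (P0.r0,P0.r1,P2.r0)
|PSO outcomes| = 8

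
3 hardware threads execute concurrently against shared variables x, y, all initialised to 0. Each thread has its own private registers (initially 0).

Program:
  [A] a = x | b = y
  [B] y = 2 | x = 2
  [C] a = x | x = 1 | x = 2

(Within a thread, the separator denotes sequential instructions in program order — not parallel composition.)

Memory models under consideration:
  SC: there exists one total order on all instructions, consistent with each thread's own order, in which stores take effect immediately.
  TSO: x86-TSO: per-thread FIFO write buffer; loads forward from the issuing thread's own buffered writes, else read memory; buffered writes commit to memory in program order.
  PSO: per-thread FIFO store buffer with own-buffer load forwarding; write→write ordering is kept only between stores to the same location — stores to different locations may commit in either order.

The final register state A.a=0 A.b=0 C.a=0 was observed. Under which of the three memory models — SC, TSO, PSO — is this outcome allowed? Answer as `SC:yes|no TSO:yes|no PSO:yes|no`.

outcome vector order: (A.a,A.b,C.a)
SC (10): 000; 002; 020; 022; 100; 120; 122; 200; 220; 222
TSO (10): 000; 002; 020; 022; 100; 120; 122; 200; 220; 222
PSO (12): 000; 002; 020; 022; 100; 102; 120; 122; 200; 202; 220; 222
target 000 ∈ {SC,TSO,PSO}

SC:yes TSO:yes PSO:yes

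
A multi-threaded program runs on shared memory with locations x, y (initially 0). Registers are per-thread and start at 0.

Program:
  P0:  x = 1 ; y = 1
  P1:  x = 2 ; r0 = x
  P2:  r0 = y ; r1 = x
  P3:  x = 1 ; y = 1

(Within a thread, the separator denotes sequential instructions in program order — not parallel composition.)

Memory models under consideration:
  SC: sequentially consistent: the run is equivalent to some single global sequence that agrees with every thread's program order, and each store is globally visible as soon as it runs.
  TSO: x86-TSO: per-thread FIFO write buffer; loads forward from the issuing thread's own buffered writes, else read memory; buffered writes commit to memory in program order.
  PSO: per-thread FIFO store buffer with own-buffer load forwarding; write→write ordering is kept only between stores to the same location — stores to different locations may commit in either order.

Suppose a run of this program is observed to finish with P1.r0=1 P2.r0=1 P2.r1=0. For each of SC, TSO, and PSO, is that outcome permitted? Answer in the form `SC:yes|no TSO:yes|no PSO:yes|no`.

outcome vector order: (P1.r0,P2.r0,P2.r1)
under SC → 1/0/0; 1/0/1; 1/0/2; 1/1/1; 1/1/2; 2/0/0; 2/0/1; 2/0/2; 2/1/1; 2/1/2
under TSO → 1/0/0; 1/0/1; 1/0/2; 1/1/1; 1/1/2; 2/0/0; 2/0/1; 2/0/2; 2/1/1; 2/1/2
under PSO → 1/0/0; 1/0/1; 1/0/2; 1/1/0; 1/1/1; 1/1/2; 2/0/0; 2/0/1; 2/0/2; 2/1/0; 2/1/1; 2/1/2
target 1/1/0 ∈ {PSO}

SC:no TSO:no PSO:yes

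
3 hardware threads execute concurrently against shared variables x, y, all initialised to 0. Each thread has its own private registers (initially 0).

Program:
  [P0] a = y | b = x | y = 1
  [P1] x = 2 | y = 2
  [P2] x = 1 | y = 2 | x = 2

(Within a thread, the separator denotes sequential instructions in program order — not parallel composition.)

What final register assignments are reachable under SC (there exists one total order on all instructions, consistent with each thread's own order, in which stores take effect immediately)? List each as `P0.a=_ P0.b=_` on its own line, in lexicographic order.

P0.a=0 P0.b=0
P0.a=0 P0.b=1
P0.a=0 P0.b=2
P0.a=2 P0.b=1
P0.a=2 P0.b=2

outcome vector order: (P0.a,P0.b)
|SC outcomes| = 5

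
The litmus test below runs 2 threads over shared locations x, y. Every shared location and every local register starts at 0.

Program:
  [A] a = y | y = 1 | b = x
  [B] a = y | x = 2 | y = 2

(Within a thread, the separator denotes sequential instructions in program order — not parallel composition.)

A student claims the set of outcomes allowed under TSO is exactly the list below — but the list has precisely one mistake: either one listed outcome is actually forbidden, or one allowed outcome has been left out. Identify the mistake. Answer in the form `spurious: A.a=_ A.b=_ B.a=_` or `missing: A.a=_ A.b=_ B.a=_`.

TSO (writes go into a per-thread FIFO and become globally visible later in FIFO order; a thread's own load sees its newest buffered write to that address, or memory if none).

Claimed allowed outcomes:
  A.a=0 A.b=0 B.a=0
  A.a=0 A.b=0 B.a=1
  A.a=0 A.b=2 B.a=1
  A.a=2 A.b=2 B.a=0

outcome vector order: (A.a,A.b,B.a)
[TSO] allowed = {0/0/0; 0/0/1; 0/2/0; 0/2/1; 2/2/0}
TSO∖claimed = {0/2/0}

missing: A.a=0 A.b=2 B.a=0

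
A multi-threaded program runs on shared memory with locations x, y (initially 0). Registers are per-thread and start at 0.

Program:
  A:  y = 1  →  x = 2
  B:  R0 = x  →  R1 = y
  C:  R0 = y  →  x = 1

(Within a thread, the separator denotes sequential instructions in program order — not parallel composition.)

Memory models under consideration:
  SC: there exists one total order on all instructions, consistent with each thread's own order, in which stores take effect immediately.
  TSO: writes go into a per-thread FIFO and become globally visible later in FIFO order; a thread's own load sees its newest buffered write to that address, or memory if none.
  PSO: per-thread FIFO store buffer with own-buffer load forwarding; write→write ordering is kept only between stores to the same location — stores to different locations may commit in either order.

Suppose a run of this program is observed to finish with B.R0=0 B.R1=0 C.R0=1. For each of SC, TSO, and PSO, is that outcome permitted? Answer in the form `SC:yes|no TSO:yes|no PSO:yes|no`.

SC:yes TSO:yes PSO:yes

outcome vector order: (B.R0,B.R1,C.R0)
SC: 9 outcomes — {(0,0,0) (0,0,1) (0,1,0) (0,1,1) (1,0,0) (1,1,0) (1,1,1) (2,1,0) (2,1,1)}
TSO: 9 outcomes — {(0,0,0) (0,0,1) (0,1,0) (0,1,1) (1,0,0) (1,1,0) (1,1,1) (2,1,0) (2,1,1)}
PSO: 11 outcomes — {(0,0,0) (0,0,1) (0,1,0) (0,1,1) (1,0,0) (1,1,0) (1,1,1) (2,0,0) (2,0,1) (2,1,0) (2,1,1)}
target (0,0,1) ∈ {SC,TSO,PSO}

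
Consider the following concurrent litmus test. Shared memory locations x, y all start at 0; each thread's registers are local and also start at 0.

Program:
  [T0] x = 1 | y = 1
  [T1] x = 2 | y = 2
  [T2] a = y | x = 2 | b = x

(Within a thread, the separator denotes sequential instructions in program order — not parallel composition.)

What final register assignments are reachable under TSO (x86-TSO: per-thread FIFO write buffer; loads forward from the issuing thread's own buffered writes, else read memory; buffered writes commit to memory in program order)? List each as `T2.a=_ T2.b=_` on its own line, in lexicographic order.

T2.a=0 T2.b=1
T2.a=0 T2.b=2
T2.a=1 T2.b=2
T2.a=2 T2.b=1
T2.a=2 T2.b=2

outcome vector order: (T2.a,T2.b)
|TSO outcomes| = 5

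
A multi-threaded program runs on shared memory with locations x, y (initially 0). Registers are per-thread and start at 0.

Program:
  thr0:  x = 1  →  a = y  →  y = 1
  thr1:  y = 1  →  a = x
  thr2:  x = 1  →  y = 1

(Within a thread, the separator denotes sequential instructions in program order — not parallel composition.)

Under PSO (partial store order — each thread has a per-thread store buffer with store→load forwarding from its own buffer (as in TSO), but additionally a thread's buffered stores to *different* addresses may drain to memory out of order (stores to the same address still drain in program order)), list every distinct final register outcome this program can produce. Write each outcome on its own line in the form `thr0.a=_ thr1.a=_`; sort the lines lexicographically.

thr0.a=0 thr1.a=0
thr0.a=0 thr1.a=1
thr0.a=1 thr1.a=0
thr0.a=1 thr1.a=1

outcome vector order: (thr0.a,thr1.a)
|PSO outcomes| = 4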